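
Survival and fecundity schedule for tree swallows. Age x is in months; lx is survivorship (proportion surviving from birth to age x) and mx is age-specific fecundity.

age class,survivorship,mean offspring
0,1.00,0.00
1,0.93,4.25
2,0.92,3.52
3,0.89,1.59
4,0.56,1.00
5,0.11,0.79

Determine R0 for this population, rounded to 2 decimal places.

lx·mx by age: 0, 3.9525, 3.2384, 1.4151, 0.56, 0.0869
R0 = Σ lx·mx = 9.2529 → 9.25

9.25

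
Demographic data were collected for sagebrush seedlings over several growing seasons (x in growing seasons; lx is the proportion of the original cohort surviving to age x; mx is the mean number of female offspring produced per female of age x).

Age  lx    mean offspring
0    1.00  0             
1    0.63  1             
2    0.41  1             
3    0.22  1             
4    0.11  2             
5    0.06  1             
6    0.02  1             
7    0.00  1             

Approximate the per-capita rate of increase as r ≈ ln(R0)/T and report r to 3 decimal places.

R0 = Σ lx·mx = 0 + 0.63 + 0.41 + 0.22 + 0.22 + 0.06 + 0.02 + 0 = 1.56
Σ x·lx·mx = 3.41; T = 3.41/1.56 = 2.1859…
r ≈ ln(R0)/T = ln(1.56)/2.1859… = 0.20343… → 0.203

0.203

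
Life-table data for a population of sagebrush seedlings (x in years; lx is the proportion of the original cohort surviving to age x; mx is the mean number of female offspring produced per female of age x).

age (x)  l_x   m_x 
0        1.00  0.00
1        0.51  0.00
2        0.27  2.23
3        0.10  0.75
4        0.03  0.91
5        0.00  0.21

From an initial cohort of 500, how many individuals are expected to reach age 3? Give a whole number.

Expected survivors = N0 · l_3 = 500 × 0.10 = 50 → 50

50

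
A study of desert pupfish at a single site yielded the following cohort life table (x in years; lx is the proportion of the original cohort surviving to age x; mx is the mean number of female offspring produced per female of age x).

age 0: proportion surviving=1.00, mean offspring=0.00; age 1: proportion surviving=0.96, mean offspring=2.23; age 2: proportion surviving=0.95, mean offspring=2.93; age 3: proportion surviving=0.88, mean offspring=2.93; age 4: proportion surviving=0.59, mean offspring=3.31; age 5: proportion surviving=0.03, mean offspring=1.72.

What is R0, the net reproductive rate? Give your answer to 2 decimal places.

lx·mx by age: 0, 2.1408, 2.7835, 2.5784, 1.9529, 0.0516
R0 = Σ lx·mx = 9.5072 → 9.51

9.51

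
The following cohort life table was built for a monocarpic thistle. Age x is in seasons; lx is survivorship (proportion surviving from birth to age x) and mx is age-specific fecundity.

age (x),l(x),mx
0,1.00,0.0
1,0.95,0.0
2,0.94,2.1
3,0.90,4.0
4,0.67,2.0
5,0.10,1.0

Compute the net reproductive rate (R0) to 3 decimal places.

lx·mx by age: 0, 0, 1.974, 3.6, 1.34, 0.1
R0 = Σ lx·mx = 7.014 → 7.014

7.014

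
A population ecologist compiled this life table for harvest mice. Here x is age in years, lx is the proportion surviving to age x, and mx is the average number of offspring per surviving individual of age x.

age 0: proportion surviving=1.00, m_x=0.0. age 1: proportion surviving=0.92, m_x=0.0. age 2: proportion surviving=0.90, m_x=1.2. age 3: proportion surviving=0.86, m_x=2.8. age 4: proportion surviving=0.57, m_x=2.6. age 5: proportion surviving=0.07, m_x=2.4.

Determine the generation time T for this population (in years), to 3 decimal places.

lx·mx: 0, 0, 1.08, 2.408, 1.482, 0.168 → R0 = 5.138
x·lx·mx: 0, 0, 2.16, 7.224, 5.928, 0.84 → Σ = 16.152
T = 16.152 / 5.138 = 3.143636… → 3.144

3.144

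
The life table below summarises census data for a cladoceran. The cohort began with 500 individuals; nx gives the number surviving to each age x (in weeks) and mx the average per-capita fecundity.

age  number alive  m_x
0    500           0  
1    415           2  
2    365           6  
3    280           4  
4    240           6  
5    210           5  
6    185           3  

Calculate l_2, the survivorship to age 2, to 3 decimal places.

l_2 = n_2/n_0 = 365/500 = 0.73 → 0.730

0.730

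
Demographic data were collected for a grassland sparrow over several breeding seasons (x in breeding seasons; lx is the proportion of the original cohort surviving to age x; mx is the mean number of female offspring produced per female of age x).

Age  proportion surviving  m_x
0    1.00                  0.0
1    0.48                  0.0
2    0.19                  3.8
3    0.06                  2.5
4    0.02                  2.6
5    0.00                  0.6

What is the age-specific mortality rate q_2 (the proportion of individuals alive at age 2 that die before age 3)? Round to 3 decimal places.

0.684

q_2 = (l_2 − l_3) / l_2 = (0.19 − 0.06) / 0.19
     = 0.13 / 0.19 = 0.684211… → 0.684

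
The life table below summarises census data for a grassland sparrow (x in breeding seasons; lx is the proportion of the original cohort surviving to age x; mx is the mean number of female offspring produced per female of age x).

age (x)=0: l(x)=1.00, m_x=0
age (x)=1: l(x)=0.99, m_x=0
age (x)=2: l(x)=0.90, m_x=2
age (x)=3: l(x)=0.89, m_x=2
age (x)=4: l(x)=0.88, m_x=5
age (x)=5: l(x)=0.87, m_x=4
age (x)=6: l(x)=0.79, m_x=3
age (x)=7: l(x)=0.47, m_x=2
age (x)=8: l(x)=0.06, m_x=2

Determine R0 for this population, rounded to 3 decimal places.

lx·mx by age: 0, 0, 1.8, 1.78, 4.4, 3.48, 2.37, 0.94, 0.12
R0 = Σ lx·mx = 14.89 → 14.890

14.890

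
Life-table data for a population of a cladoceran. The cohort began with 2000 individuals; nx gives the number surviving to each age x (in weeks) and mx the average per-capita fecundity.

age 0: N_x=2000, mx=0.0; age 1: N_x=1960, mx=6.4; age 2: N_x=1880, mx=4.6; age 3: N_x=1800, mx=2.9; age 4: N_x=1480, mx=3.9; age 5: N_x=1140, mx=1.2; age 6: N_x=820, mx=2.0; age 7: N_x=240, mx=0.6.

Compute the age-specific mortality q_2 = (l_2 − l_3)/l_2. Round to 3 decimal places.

0.043

lx = nx/n0 = nx/2000: 1, 0.98, 0.94, 0.9, 0.74, 0.57, 0.41, 0.12
q_2 = (l_2 − l_3) / l_2 = (0.94 − 0.9) / 0.94
     = 0.04 / 0.94 = 0.042553… → 0.043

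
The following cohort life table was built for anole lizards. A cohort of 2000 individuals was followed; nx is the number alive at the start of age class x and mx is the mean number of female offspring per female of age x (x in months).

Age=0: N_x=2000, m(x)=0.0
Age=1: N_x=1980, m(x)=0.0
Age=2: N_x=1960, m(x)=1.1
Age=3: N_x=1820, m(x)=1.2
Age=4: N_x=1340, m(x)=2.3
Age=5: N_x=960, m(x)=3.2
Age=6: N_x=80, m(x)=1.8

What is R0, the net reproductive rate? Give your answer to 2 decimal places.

5.32

lx = nx/n0 = nx/2000: 1, 0.99, 0.98, 0.91, 0.67, 0.48, 0.04
lx·mx by age: 0, 0, 1.078, 1.092, 1.541, 1.536, 0.072
R0 = Σ lx·mx = 5.319 → 5.32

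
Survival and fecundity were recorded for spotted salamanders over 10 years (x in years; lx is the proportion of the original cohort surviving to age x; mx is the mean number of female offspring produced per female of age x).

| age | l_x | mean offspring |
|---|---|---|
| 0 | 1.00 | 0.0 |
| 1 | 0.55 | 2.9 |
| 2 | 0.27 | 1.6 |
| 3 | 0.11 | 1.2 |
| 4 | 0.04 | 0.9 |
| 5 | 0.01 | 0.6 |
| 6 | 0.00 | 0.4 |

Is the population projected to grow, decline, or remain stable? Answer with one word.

growing

R0 = Σ lx·mx = 0 + 1.595 + 0.432 + 0.132 + 0.036 + 0.006 + 0 = 2.201
R0 > 1, so the population is growing.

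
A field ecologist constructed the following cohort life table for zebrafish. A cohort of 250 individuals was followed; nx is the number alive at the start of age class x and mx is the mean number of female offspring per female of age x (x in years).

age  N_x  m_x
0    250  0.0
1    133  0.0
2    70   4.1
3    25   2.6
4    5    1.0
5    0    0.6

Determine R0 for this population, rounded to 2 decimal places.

lx = nx/n0 = nx/250: 1, 0.532, 0.28, 0.1, 0.02, 0
lx·mx by age: 0, 0, 1.148, 0.26, 0.02, 0
R0 = Σ lx·mx = 1.428 → 1.43

1.43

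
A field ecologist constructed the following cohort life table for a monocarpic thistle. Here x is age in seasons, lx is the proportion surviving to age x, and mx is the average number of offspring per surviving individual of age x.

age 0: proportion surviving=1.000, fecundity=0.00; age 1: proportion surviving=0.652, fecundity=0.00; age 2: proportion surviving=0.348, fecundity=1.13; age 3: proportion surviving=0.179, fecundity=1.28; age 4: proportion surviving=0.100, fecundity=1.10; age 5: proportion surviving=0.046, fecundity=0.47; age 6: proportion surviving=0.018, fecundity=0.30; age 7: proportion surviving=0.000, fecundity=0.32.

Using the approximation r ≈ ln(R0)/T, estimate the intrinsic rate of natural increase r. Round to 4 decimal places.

R0 = Σ lx·mx = 0 + 0 + 0.39324 + 0.22912 + 0.11 + 0.02162 + 0.0054 + 0 = 0.75938
Σ x·lx·mx = 2.05434; T = 2.05434/0.75938 = 2.70529…
r ≈ ln(R0)/T = ln(0.75938)/2.70529… = -0.101746… → -0.1017

-0.1017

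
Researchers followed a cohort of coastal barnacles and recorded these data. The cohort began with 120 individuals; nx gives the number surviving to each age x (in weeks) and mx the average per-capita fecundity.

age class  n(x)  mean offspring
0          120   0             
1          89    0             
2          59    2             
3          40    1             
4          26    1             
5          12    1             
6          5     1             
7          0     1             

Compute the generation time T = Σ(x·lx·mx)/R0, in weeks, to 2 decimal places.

lx = nx/n0 = nx/120: 1, 0.74167…, 0.49167…, 0.33333…, 0.21667…, 0.1, 0.04167…, 0
lx·mx: 0, 0, 0.983333…, 0.333333…, 0.216667…, 0.1, 0.041667…, 0 → R0 = 1.675…
x·lx·mx: 0, 0, 1.966667…, 1…, 0.866667…, 0.5, 0.25…, 0 → Σ = 4.583333…
T = 4.583333… / 1.675… = 2.736318… → 2.74

2.74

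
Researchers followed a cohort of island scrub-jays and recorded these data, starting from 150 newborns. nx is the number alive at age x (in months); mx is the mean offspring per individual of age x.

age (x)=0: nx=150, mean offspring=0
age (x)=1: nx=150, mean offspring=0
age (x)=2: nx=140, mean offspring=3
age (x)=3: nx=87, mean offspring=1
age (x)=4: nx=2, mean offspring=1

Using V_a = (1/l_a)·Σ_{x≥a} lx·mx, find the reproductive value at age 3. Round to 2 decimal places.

lx = nx/n0 = nx/150: 1, 1, 0.93333…, 0.58, 0.01333…
lx·mx for x ≥ 3: 0.58, 0.013333… → sum = 0.593333…
V_3 = 0.593333… / l_3 = 0.593333… / 0.58 = 1.022989… → 1.02

1.02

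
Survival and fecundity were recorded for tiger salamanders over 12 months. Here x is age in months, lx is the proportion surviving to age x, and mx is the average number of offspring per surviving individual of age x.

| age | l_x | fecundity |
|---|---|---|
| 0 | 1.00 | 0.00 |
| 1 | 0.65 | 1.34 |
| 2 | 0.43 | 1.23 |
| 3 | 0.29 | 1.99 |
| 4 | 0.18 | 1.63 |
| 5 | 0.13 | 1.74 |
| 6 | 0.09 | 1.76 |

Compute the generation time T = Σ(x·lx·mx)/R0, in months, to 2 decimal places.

2.60

lx·mx: 0, 0.871, 0.5289, 0.5771, 0.2934, 0.2262, 0.1584 → R0 = 2.655
x·lx·mx: 0, 0.871, 1.0578, 1.7313, 1.1736, 1.131, 0.9504 → Σ = 6.9151
T = 6.9151 / 2.655 = 2.604557… → 2.60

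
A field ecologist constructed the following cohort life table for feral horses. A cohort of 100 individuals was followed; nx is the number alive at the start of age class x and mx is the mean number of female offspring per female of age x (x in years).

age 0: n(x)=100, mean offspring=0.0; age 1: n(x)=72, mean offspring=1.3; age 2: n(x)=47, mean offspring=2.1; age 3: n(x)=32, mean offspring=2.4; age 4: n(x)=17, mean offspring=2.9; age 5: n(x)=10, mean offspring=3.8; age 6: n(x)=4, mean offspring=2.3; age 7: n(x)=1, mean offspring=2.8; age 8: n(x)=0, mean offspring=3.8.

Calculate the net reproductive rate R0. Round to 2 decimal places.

lx = nx/n0 = nx/100: 1, 0.72, 0.47, 0.32, 0.17, 0.1, 0.04, 0.01, 0
lx·mx by age: 0, 0.936, 0.987, 0.768, 0.493, 0.38, 0.092, 0.028, 0
R0 = Σ lx·mx = 3.684 → 3.68

3.68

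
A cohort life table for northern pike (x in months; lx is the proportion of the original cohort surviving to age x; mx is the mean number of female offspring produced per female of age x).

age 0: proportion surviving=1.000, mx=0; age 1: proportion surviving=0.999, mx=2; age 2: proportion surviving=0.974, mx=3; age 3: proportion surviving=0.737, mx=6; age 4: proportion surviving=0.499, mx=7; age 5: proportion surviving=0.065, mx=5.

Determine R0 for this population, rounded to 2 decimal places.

13.16

lx·mx by age: 0, 1.998, 2.922, 4.422, 3.493, 0.325
R0 = Σ lx·mx = 13.16 → 13.16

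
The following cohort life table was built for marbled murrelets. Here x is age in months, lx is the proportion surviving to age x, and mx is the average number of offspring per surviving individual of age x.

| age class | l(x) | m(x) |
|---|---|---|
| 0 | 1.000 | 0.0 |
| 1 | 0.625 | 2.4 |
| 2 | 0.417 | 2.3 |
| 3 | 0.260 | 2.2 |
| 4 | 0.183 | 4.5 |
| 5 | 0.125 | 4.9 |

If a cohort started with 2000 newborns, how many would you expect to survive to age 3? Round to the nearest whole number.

Expected survivors = N0 · l_3 = 2000 × 0.260 = 520 → 520

520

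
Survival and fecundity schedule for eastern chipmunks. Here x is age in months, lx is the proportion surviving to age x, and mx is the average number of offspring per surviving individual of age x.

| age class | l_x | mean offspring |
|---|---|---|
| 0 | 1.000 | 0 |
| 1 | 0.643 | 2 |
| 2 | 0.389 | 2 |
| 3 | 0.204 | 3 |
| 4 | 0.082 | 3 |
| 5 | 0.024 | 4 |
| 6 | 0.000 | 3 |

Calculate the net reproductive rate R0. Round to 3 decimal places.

lx·mx by age: 0, 1.286, 0.778, 0.612, 0.246, 0.096, 0
R0 = Σ lx·mx = 3.018 → 3.018

3.018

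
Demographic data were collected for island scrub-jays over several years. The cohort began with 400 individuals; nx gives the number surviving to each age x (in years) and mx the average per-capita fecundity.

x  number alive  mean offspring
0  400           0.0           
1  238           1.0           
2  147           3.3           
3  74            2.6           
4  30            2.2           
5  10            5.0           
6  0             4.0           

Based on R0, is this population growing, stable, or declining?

lx = nx/n0 = nx/400: 1, 0.595, 0.3675, 0.185, 0.075, 0.025, 0
R0 = Σ lx·mx = 0 + 0.595 + 1.21275 + 0.481 + 0.165 + 0.125 + 0 = 2.57875
R0 > 1, so the population is growing.

growing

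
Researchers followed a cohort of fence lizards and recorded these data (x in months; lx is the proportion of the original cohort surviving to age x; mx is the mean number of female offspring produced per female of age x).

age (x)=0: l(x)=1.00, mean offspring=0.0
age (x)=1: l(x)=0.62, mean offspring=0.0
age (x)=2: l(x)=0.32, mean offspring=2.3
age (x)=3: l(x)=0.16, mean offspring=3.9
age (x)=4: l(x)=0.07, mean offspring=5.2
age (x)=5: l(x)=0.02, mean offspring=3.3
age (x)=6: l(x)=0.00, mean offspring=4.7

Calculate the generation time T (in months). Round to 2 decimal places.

2.87

lx·mx: 0, 0, 0.736, 0.624, 0.364, 0.066, 0 → R0 = 1.79
x·lx·mx: 0, 0, 1.472, 1.872, 1.456, 0.33, 0 → Σ = 5.13
T = 5.13 / 1.79 = 2.865922… → 2.87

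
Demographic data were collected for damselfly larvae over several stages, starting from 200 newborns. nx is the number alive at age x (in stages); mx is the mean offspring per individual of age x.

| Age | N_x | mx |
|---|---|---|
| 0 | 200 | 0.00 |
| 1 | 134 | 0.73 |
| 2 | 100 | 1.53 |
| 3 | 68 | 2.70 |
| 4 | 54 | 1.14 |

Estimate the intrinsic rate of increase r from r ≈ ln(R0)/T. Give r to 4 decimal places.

0.3751

lx = nx/n0 = nx/200: 1, 0.67, 0.5, 0.34, 0.27
R0 = Σ lx·mx = 0 + 0.4891 + 0.765 + 0.918 + 0.3078 = 2.4799
Σ x·lx·mx = 6.0043; T = 6.0043/2.4799 = 2.42119…
r ≈ ln(R0)/T = ln(2.4799)/2.42119… = 0.375113… → 0.3751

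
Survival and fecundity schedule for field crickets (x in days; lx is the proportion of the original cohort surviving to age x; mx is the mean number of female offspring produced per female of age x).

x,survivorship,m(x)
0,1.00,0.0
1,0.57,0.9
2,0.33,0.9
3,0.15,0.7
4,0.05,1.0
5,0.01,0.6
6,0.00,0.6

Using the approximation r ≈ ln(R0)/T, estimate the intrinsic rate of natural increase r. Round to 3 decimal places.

R0 = Σ lx·mx = 0 + 0.513 + 0.297 + 0.105 + 0.05 + 0.006 + 0 = 0.971
Σ x·lx·mx = 1.652; T = 1.652/0.971 = 1.70134…
r ≈ ln(R0)/T = ln(0.971)/1.70134… = -0.0173… → -0.017

-0.017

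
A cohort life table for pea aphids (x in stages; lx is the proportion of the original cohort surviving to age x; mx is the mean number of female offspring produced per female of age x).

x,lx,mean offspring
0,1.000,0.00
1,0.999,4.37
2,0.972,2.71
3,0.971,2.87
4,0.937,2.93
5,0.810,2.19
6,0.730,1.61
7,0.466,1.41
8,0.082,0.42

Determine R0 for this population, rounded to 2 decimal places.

16.17

lx·mx by age: 0, 4.36563, 2.63412, 2.78677, 2.74541, 1.7739, 1.1753, 0.65706, 0.03444
R0 = Σ lx·mx = 16.17263 → 16.17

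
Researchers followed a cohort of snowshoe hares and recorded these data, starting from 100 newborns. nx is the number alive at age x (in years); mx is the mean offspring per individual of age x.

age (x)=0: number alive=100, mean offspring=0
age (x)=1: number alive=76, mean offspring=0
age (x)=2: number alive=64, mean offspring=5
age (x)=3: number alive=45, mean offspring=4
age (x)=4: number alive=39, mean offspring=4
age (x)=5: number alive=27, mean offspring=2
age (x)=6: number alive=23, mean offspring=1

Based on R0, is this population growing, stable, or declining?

growing

lx = nx/n0 = nx/100: 1, 0.76, 0.64, 0.45, 0.39, 0.27, 0.23
R0 = Σ lx·mx = 0 + 0 + 3.2 + 1.8 + 1.56 + 0.54 + 0.23 = 7.33
R0 > 1, so the population is growing.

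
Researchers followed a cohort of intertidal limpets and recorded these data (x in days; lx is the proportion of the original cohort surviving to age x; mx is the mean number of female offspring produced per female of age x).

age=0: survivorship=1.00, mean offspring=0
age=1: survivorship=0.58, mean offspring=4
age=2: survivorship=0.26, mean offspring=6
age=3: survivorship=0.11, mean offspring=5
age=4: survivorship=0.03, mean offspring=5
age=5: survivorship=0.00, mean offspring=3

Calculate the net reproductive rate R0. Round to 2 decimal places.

lx·mx by age: 0, 2.32, 1.56, 0.55, 0.15, 0
R0 = Σ lx·mx = 4.58 → 4.58

4.58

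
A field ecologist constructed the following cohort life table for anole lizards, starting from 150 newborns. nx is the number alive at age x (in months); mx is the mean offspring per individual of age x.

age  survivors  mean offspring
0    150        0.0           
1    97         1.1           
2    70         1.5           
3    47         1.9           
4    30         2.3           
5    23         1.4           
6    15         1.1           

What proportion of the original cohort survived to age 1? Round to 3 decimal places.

0.647

l_1 = n_1/n_0 = 97/150 = 0.646667… → 0.647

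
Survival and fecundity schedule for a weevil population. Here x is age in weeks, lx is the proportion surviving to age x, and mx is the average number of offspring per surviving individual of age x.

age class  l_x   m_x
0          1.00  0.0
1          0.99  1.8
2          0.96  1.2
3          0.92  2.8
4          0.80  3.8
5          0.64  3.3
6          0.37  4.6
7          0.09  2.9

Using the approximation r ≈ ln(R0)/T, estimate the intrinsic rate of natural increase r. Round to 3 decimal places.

0.687

R0 = Σ lx·mx = 0 + 1.782 + 1.152 + 2.576 + 3.04 + 2.112 + 1.702 + 0.261 = 12.625
Σ x·lx·mx = 46.573; T = 46.573/12.625 = 3.68895…
r ≈ ln(R0)/T = ln(12.625)/3.68895… = 0.68737… → 0.687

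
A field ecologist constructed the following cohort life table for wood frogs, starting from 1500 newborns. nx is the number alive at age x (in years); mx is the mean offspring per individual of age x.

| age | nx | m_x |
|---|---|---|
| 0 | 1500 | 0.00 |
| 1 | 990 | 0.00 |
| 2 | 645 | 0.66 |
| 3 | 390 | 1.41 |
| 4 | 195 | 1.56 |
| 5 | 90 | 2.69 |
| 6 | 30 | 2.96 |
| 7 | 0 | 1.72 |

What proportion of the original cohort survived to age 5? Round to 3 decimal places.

0.060

l_5 = n_5/n_0 = 90/1500 = 0.06 → 0.060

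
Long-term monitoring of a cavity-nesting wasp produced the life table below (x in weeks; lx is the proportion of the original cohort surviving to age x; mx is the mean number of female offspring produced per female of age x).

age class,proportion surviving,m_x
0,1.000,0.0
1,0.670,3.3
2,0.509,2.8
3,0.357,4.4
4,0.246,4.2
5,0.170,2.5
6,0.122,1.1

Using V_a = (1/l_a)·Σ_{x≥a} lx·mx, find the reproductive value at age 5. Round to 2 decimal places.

3.29

lx·mx for x ≥ 5: 0.425, 0.1342 → sum = 0.5592
V_5 = 0.5592 / l_5 = 0.5592 / 0.17 = 3.289412… → 3.29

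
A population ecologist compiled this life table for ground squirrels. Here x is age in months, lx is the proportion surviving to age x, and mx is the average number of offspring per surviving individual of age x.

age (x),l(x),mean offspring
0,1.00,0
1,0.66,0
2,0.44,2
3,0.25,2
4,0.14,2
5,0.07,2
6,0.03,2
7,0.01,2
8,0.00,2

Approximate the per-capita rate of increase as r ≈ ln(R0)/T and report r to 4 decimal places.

0.2127

R0 = Σ lx·mx = 0 + 0 + 0.88 + 0.5 + 0.28 + 0.14 + 0.06 + 0.02 + 0 = 1.88
Σ x·lx·mx = 5.58; T = 5.58/1.88 = 2.96809…
r ≈ ln(R0)/T = ln(1.88)/2.96809… = 0.212687… → 0.2127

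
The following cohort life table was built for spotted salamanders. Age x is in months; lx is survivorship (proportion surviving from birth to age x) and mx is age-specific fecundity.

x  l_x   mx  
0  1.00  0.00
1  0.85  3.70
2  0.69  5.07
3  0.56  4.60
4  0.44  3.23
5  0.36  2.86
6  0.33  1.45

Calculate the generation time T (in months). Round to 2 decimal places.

lx·mx: 0, 3.145, 3.4983, 2.576, 1.4212, 1.0296, 0.4785 → R0 = 12.1486
x·lx·mx: 0, 3.145, 6.9966, 7.728, 5.6848, 5.148, 2.871 → Σ = 31.5734
T = 31.5734 / 12.1486 = 2.598933… → 2.60

2.60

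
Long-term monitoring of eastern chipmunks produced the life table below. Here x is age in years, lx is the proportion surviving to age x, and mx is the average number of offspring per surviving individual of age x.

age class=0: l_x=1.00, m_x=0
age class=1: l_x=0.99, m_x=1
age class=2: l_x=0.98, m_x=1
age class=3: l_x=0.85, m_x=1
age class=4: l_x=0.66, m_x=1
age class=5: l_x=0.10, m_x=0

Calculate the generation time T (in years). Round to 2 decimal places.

2.34

lx·mx: 0, 0.99, 0.98, 0.85, 0.66, 0 → R0 = 3.48
x·lx·mx: 0, 0.99, 1.96, 2.55, 2.64, 0 → Σ = 8.14
T = 8.14 / 3.48 = 2.33908… → 2.34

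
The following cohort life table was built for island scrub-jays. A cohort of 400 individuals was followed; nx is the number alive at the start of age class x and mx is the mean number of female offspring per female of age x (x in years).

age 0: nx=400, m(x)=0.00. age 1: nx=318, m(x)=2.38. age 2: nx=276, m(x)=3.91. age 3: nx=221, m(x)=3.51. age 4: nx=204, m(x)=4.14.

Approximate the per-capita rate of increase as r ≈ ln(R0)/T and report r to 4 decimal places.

0.8646

lx = nx/n0 = nx/400: 1, 0.795, 0.69, 0.5525, 0.51
R0 = Σ lx·mx = 0 + 1.8921 + 2.6979 + 1.93928… + 2.1114 = 8.640675
Σ x·lx·mx = 21.551325; T = 21.551325/8.640675 = 2.49417…
r ≈ ln(R0)/T = ln(8.640675)/2.49417… = 0.864608… → 0.8646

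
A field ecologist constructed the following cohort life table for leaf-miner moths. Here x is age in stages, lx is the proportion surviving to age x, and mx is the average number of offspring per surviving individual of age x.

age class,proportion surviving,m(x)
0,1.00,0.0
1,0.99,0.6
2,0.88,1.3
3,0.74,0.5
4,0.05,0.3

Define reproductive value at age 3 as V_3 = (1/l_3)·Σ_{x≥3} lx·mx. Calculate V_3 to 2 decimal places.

0.52

lx·mx for x ≥ 3: 0.37, 0.015 → sum = 0.385
V_3 = 0.385 / l_3 = 0.385 / 0.74 = 0.52027… → 0.52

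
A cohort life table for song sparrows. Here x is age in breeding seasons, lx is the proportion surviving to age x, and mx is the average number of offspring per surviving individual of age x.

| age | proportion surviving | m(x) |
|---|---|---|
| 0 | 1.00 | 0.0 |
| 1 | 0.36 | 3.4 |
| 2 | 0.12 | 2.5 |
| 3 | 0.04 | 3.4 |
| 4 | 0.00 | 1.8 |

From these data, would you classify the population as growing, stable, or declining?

R0 = Σ lx·mx = 0 + 1.224 + 0.3 + 0.136 + 0 = 1.66
R0 > 1, so the population is growing.

growing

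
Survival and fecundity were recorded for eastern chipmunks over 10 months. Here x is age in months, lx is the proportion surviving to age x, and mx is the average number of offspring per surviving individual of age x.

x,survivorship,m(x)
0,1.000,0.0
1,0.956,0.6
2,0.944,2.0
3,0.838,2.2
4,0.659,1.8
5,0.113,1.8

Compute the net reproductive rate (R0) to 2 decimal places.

lx·mx by age: 0, 0.5736, 1.888, 1.8436, 1.1862, 0.2034
R0 = Σ lx·mx = 5.6948 → 5.69

5.69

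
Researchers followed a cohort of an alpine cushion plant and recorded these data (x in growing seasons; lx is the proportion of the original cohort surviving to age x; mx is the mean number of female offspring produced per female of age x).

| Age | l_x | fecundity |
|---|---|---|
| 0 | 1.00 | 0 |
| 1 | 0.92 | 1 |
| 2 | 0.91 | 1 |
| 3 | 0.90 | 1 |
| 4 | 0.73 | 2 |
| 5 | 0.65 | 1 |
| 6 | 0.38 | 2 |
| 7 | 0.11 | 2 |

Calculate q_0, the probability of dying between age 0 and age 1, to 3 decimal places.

0.080

q_0 = (l_0 − l_1) / l_0 = (1 − 0.92) / 1
     = 0.08 / 1 = 0.08 → 0.080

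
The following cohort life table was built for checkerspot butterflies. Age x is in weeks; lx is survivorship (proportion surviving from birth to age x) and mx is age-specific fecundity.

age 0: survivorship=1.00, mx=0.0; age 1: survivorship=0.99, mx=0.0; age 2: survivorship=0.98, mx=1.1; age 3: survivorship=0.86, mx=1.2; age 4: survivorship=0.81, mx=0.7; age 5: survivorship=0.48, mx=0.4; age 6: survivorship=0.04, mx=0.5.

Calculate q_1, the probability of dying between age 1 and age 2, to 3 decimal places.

0.010

q_1 = (l_1 − l_2) / l_1 = (0.99 − 0.98) / 0.99
     = 0.01 / 0.99 = 0.010101… → 0.010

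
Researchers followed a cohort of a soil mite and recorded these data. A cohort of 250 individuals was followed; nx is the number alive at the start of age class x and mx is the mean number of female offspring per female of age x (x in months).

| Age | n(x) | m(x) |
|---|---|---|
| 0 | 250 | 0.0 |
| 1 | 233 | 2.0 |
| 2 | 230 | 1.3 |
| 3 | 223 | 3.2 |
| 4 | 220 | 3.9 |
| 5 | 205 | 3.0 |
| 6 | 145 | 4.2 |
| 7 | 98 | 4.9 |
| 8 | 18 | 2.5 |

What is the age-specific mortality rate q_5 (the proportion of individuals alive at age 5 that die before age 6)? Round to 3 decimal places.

lx = nx/n0 = nx/250: 1, 0.932, 0.92, 0.892, 0.88, 0.82, 0.58, 0.392, 0.072
q_5 = (l_5 − l_6) / l_5 = (0.82 − 0.58) / 0.82
     = 0.24 / 0.82 = 0.292683… → 0.293

0.293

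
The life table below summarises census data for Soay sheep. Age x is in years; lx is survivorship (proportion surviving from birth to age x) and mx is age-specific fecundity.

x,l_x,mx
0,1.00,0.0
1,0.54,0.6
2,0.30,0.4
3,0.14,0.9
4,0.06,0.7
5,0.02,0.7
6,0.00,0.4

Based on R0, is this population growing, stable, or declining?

declining

R0 = Σ lx·mx = 0 + 0.324 + 0.12 + 0.126 + 0.042 + 0.014 + 0 = 0.626
R0 < 1, so the population is declining.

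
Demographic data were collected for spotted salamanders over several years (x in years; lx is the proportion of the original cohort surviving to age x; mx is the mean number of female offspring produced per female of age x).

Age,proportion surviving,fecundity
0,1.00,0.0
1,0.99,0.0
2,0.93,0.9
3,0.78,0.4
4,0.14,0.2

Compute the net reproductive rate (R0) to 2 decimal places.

lx·mx by age: 0, 0, 0.837, 0.312, 0.028
R0 = Σ lx·mx = 1.177 → 1.18

1.18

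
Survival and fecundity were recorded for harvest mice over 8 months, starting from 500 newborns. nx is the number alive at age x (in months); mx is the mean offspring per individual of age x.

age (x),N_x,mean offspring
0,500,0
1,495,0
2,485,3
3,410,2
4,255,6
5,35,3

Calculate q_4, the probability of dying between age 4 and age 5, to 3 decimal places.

0.863

lx = nx/n0 = nx/500: 1, 0.99, 0.97, 0.82, 0.51, 0.07
q_4 = (l_4 − l_5) / l_4 = (0.51 − 0.07) / 0.51
     = 0.44 / 0.51 = 0.862745… → 0.863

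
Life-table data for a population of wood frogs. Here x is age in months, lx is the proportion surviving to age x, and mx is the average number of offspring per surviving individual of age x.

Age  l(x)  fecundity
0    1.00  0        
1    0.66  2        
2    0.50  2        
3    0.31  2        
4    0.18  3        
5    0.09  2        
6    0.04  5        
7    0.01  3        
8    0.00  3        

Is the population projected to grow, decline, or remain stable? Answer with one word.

R0 = Σ lx·mx = 0 + 1.32 + 1 + 0.62 + 0.54 + 0.18 + 0.2 + 0.03 + 0 = 3.89
R0 > 1, so the population is growing.

growing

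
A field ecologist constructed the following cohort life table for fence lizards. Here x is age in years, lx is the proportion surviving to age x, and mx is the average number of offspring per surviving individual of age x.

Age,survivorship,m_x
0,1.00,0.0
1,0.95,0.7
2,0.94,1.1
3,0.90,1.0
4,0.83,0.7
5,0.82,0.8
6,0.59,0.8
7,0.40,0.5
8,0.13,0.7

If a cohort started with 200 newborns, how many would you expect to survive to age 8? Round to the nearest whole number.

26

Expected survivors = N0 · l_8 = 200 × 0.13 = 26 → 26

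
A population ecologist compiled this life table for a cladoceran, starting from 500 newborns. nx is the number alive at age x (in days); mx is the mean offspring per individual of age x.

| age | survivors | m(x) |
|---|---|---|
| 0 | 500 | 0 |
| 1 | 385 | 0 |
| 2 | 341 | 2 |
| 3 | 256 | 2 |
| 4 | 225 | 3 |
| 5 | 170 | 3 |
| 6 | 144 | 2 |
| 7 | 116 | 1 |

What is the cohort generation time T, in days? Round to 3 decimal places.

3.841

lx = nx/n0 = nx/500: 1, 0.77, 0.682, 0.512, 0.45, 0.34, 0.288, 0.232
lx·mx: 0, 0, 1.364, 1.024, 1.35, 1.02, 0.576, 0.232 → R0 = 5.566
x·lx·mx: 0, 0, 2.728, 3.072, 5.4, 5.1, 3.456, 1.624 → Σ = 21.38
T = 21.38 / 5.566 = 3.841179… → 3.841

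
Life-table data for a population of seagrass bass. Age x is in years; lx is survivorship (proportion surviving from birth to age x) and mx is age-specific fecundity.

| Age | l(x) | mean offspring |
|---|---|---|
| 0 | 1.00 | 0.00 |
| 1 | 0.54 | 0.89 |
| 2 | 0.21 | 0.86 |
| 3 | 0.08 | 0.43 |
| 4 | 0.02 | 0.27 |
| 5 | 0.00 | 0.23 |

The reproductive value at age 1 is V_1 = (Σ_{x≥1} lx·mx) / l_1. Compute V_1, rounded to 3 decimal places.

lx·mx for x ≥ 1: 0.4806, 0.1806, 0.0344, 0.0054, 0 → sum = 0.701
V_1 = 0.701 / l_1 = 0.701 / 0.54 = 1.298148… → 1.298

1.298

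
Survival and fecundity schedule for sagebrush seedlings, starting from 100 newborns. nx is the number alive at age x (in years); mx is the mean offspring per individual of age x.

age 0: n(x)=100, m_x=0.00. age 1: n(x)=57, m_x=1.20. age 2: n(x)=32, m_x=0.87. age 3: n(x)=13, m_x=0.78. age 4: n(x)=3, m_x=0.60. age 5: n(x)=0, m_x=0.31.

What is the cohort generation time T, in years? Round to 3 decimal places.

lx = nx/n0 = nx/100: 1, 0.57, 0.32, 0.13, 0.03, 0
lx·mx: 0, 0.684, 0.2784, 0.1014, 0.018, 0 → R0 = 1.0818
x·lx·mx: 0, 0.684, 0.5568, 0.3042, 0.072, 0 → Σ = 1.617
T = 1.617 / 1.0818 = 1.494731… → 1.495

1.495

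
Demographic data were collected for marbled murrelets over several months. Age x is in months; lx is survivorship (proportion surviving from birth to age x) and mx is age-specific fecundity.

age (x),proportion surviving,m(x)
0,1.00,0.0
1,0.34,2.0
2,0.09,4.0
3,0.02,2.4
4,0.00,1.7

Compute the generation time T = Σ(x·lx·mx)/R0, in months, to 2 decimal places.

1.42

lx·mx: 0, 0.68, 0.36, 0.048, 0 → R0 = 1.088
x·lx·mx: 0, 0.68, 0.72, 0.144, 0 → Σ = 1.544
T = 1.544 / 1.088 = 1.419118… → 1.42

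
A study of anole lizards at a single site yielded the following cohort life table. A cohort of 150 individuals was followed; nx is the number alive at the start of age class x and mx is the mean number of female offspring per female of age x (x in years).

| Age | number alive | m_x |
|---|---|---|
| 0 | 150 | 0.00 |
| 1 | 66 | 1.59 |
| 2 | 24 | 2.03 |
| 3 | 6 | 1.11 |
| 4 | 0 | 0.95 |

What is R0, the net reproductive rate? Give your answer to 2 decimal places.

lx = nx/n0 = nx/150: 1, 0.44, 0.16, 0.04, 0
lx·mx by age: 0, 0.6996, 0.3248, 0.0444, 0
R0 = Σ lx·mx = 1.0688 → 1.07

1.07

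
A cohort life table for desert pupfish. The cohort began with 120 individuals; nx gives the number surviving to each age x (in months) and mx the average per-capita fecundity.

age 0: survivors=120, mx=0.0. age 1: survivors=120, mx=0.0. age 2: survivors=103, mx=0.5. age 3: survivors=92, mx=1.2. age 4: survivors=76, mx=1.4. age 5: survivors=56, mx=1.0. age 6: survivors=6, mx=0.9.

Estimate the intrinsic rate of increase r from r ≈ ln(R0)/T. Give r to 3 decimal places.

lx = nx/n0 = nx/120: 1, 1, 0.85833…, 0.76667…, 0.63333…, 0.46667…, 0.05
R0 = Σ lx·mx = 0 + 0 + 0.42917… + 0.92… + 0.88667… + 0.46667… + 0.045 = 2.7475…
Σ x·lx·mx = 9.768333…; T = 9.768333…/2.7475… = 3.55535…
r ≈ ln(R0)/T = ln(2.7475…)/3.55535… = 0.28427… → 0.284

0.284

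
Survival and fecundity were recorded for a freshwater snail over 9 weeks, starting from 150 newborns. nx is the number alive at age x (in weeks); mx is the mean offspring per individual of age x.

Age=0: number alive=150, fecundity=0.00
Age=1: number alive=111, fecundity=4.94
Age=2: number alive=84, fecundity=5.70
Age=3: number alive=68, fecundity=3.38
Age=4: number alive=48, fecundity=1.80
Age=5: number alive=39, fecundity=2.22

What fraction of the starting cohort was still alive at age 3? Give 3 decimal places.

0.453

l_3 = n_3/n_0 = 68/150 = 0.453333… → 0.453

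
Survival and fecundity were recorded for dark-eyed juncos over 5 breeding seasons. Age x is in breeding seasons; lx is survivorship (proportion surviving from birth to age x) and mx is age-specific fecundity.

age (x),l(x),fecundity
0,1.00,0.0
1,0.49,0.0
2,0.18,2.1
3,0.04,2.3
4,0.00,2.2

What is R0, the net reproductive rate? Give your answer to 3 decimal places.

lx·mx by age: 0, 0, 0.378, 0.092, 0
R0 = Σ lx·mx = 0.47 → 0.470

0.470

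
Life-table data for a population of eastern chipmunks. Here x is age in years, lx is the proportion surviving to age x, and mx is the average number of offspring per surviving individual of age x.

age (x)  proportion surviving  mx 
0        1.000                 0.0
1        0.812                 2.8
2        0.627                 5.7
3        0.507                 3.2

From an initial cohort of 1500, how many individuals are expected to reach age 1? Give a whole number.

1218

Expected survivors = N0 · l_1 = 1500 × 0.812 = 1218 → 1218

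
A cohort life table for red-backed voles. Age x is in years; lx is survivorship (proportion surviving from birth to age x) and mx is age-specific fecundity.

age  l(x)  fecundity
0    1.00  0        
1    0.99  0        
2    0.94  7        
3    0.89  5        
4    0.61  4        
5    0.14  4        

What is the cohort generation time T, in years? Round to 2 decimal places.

2.78

lx·mx: 0, 0, 6.58, 4.45, 2.44, 0.56 → R0 = 14.03
x·lx·mx: 0, 0, 13.16, 13.35, 9.76, 2.8 → Σ = 39.07
T = 39.07 / 14.03 = 2.784747… → 2.78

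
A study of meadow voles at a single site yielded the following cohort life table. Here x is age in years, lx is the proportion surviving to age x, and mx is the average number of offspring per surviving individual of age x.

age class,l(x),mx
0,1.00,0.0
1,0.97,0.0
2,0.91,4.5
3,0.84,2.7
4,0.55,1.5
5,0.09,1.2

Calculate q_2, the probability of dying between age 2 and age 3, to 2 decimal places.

q_2 = (l_2 − l_3) / l_2 = (0.91 − 0.84) / 0.91
     = 0.07 / 0.91 = 0.076923… → 0.08

0.08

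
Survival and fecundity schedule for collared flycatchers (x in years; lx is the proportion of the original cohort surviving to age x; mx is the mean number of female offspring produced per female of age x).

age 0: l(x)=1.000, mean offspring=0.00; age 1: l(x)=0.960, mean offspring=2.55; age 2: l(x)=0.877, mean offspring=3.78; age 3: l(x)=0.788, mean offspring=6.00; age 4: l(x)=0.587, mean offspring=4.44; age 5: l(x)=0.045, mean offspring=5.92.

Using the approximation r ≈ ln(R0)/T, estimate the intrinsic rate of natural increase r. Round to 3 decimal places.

R0 = Σ lx·mx = 0 + 2.448 + 3.31506 + 4.728 + 2.60628 + 0.2664 = 13.36374
Σ x·lx·mx = 35.01924; T = 35.01924/13.36374 = 2.62047…
r ≈ ln(R0)/T = ln(13.36374)/2.62047… = 0.98934… → 0.989

0.989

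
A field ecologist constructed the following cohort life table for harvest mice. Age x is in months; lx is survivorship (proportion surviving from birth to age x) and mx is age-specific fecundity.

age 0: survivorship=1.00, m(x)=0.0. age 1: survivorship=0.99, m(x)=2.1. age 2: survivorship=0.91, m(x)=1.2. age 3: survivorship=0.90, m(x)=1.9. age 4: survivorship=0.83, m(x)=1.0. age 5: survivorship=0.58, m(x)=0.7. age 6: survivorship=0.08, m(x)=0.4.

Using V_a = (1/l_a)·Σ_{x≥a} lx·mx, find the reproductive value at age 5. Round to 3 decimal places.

0.755

lx·mx for x ≥ 5: 0.406, 0.032 → sum = 0.438
V_5 = 0.438 / l_5 = 0.438 / 0.58 = 0.755172… → 0.755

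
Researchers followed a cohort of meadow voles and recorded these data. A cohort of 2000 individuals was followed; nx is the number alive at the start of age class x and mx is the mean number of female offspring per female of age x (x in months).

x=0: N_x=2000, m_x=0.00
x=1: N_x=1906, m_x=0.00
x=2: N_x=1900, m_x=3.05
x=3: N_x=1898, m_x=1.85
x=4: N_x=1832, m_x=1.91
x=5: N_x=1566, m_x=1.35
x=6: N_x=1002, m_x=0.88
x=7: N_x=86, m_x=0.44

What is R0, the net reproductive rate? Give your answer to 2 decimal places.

lx = nx/n0 = nx/2000: 1, 0.953, 0.95, 0.949, 0.916, 0.783, 0.501, 0.043
lx·mx by age: 0, 0, 2.8975, 1.75565, 1.74956, 1.05705, 0.44088, 0.01892
R0 = Σ lx·mx = 7.91956 → 7.92

7.92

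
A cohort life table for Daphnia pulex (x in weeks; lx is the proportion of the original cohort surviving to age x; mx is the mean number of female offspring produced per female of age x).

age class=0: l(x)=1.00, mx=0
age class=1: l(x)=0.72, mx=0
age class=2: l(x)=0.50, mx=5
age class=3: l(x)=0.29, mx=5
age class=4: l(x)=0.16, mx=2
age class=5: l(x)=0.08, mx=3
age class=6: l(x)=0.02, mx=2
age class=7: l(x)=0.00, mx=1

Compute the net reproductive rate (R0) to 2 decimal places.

4.55

lx·mx by age: 0, 0, 2.5, 1.45, 0.32, 0.24, 0.04, 0
R0 = Σ lx·mx = 4.55 → 4.55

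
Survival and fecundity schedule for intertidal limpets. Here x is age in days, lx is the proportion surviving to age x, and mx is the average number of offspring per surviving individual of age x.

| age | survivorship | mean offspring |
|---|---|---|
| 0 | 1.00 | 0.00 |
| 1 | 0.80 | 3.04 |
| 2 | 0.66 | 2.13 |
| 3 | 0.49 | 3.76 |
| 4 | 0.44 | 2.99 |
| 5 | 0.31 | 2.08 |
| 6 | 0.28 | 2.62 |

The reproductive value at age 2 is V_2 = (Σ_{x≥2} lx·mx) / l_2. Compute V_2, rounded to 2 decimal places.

lx·mx for x ≥ 2: 1.4058, 1.8424, 1.3156, 0.6448, 0.7336 → sum = 5.9422
V_2 = 5.9422 / l_2 = 5.9422 / 0.66 = 9.003333… → 9.00

9.00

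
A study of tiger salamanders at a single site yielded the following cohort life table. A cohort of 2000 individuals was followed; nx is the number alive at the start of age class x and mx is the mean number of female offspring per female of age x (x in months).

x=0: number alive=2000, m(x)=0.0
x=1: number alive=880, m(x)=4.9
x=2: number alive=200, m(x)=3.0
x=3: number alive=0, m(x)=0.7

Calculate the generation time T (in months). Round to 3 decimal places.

1.122

lx = nx/n0 = nx/2000: 1, 0.44, 0.1, 0
lx·mx: 0, 2.156, 0.3, 0 → R0 = 2.456
x·lx·mx: 0, 2.156, 0.6, 0 → Σ = 2.756
T = 2.756 / 2.456 = 1.12215… → 1.122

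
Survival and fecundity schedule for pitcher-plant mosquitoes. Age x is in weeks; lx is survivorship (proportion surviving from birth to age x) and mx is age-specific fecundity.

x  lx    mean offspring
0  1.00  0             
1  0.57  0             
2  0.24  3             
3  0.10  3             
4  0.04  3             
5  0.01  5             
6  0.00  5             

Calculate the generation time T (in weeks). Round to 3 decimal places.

2.580

lx·mx: 0, 0, 0.72, 0.3, 0.12, 0.05, 0 → R0 = 1.19
x·lx·mx: 0, 0, 1.44, 0.9, 0.48, 0.25, 0 → Σ = 3.07
T = 3.07 / 1.19 = 2.579832… → 2.580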